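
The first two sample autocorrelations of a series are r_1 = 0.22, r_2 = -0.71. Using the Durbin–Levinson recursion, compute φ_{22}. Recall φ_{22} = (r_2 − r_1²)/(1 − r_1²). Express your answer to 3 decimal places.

φ_{22} = (r_2 − r_1²) / (1 − r_1²)
r_1² = (0.22)² = 0.0484
Numerator = -0.71 − 0.0484 = -0.7584; denominator = 1 − 0.0484 = 0.9516
φ_{22} = -0.7584 / 0.9516 = -0.797

-0.797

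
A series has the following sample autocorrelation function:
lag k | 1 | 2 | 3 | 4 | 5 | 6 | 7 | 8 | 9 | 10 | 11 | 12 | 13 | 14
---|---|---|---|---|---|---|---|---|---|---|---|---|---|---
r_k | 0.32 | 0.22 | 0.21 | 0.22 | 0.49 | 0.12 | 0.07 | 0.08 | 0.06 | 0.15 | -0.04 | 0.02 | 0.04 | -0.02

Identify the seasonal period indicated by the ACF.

5

The largest autocorrelation is r_5 = 0.49; the remaining lags stay at or below 0.32. The elevated value at lag 1 (0.32), dropping to 0.22 at lag 2, reflects decaying short-term dependence rather than seasonality.
The dominant spike at lag 5 indicates a seasonal period of 5.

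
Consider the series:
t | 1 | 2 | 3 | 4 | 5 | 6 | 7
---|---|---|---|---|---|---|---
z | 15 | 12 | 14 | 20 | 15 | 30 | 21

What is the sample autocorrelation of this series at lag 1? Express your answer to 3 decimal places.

Mean z̄ = (15 + 12 + 14 + 20 + 15 + 30 + 21)/7 = 18.1429
Σ(z_t−z̄)(z_{t+1}−z̄) = (19.3061) + (25.4490) + (-7.6939) + (-5.8367) + (-37.2653) + (33.8776) = 27.8367
Denominator Σ(z_t−z̄)² = 226.8571
r_1 = 27.8367 / 226.8571 = 0.123

0.123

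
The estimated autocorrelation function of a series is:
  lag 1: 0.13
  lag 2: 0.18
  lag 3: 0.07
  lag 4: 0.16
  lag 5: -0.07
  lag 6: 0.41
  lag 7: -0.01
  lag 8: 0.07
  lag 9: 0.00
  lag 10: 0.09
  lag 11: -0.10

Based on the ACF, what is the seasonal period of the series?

The largest autocorrelation is r_6 = 0.41; the remaining lags stay at or below 0.18.
The dominant spike at lag 6 indicates a seasonal period of 6.

6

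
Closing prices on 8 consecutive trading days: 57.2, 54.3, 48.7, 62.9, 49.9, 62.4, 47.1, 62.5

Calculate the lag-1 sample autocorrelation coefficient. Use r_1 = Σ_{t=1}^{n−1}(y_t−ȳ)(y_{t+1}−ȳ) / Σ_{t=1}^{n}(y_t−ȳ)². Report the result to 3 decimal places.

-0.790

Mean ȳ = (57.2 + 54.3 + 48.7 + 62.9 + 49.9 + 62.4 + 47.1 + 62.5)/8 = 55.6250
Deviations from mean: 1.5750, -1.3250, -6.9250, 7.2750, -5.7250, 6.7750, -8.5250, 6.8750
Σ(y_t−ȳ)(y_{t+1}−ȳ) = (-2.0869) + (9.1756) + (-50.3794) + (-41.6494) + (-38.7869) + (-57.7569) + (-58.6094) = -240.0931
Denominator Σ(y_t−ȳ)² = 303.7350
r_1 = -240.0931 / 303.7350 = -0.790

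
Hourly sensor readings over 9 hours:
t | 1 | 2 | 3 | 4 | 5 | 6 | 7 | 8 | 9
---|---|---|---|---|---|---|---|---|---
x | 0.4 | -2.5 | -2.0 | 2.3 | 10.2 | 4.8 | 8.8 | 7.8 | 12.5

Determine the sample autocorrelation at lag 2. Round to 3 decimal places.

Mean x̄ = (0.4 − 2.5 − 2.0 + 2.3 + 10.2 + 4.8 + 8.8 + 7.8 + 12.5)/9 = 4.7000
Numerator Σ_{t=1}^{7}(x_t−x̄)(x_{t+2}−x̄) = 63.8400
Denominator Σ(x_t−x̄)² = 238.5000
r_2 = 63.8400 / 238.5000 = 0.268

0.268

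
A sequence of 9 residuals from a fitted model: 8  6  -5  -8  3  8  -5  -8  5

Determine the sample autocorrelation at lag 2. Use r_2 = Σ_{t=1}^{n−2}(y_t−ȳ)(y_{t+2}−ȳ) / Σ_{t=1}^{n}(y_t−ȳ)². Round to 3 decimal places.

Mean ȳ = (8 + 6 − 5 − 8 + 3 + 8 − 5 − 8 + 5)/9 = 0.4444
Numerator Σ_{t=1}^{7}(y_t−ȳ)(y_{t+2}−ȳ) = -268.2840
Denominator Σ(y_t−ȳ)² = 374.2222
r_2 = -268.2840 / 374.2222 = -0.717

-0.717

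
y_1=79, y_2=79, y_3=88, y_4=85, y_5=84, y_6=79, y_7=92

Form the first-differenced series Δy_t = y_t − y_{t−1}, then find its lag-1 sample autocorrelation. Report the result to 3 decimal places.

-0.345

First differences Δy: 0, 9, -3, -1, -5, 13
Mean of differences = 2.1667
Numerator Σ(Δy_t−Δȳ)(Δy_{t+1}−Δȳ) = -88.6944
Denominator Σ(Δy_t−Δȳ)² = 256.8333
r_1(Δy) = -88.6944 / 256.8333 = -0.345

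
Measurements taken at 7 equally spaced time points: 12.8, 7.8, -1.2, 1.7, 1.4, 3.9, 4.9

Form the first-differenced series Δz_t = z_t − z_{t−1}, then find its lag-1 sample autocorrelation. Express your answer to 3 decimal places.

First differences Δz: -5.0, -9.0, 2.9, -0.3, 2.5, 1.0
Mean of differences = -1.3167
Numerator Σ(Δz_t−Δz̄)(Δz_{t+1}−Δz̄) = 12.9114
Denominator Σ(Δz_t−Δz̄)² = 111.3483
r_1(Δz) = 12.9114 / 111.3483 = 0.116

0.116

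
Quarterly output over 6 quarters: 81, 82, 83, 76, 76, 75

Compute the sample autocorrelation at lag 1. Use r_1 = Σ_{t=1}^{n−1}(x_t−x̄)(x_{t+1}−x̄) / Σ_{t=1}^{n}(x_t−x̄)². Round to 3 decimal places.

Mean x̄ = (81 + 82 + 83 + 76 + 76 + 75)/6 = 78.8333
Σ(x_t−x̄)(x_{t+1}−x̄) = (6.8611) + (13.1944) + (-11.8056) + (8.0278) + (10.8611) = 27.1389
Denominator Σ(x_t−x̄)² = 62.8333
r_1 = 27.1389 / 62.8333 = 0.432

0.432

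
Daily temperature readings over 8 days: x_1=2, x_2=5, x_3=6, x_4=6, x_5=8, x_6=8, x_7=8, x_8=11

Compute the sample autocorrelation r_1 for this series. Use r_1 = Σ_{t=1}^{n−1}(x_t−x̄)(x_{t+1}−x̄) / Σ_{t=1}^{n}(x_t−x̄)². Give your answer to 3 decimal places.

0.357

Mean x̄ = (2 + 5 + 6 + 6 + 8 + 8 + 8 + 11)/8 = 6.7500
Numerator Σ_{t=1}^{7}(x_t−x̄)(x_{t+1}−x̄) = 17.6875
Denominator Σ(x_t−x̄)² = 49.5000
r_1 = 17.6875 / 49.5000 = 0.357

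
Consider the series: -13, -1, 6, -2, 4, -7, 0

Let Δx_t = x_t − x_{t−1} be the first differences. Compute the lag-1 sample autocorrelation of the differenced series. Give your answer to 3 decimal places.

First differences Δx: 12, 7, -8, 6, -11, 7
Mean of differences = 2.1667
Numerator Σ(Δx_t−Δx̄)(Δx_{t+1}−Δx̄) = -154.6944
Denominator Σ(Δx_t−Δx̄)² = 434.8333
r_1(Δx) = -154.6944 / 434.8333 = -0.356

-0.356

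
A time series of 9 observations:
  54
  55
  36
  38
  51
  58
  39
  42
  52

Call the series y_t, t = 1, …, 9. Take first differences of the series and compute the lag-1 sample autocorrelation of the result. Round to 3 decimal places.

-0.098

First differences Δy: 1, -19, 2, 13, 7, -19, 3, 10
Mean of differences = -0.2500
Numerator Σ(Δy_t−Δȳ)(Δy_{t+1}−Δȳ) = -103.3125
Denominator Σ(Δy_t−Δȳ)² = 1053.5000
r_1(Δy) = -103.3125 / 1053.5000 = -0.098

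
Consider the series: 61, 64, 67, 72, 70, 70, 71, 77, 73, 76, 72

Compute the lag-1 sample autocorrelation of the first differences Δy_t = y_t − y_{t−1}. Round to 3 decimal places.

First differences Δy: 3, 3, 5, -2, 0, 1, 6, -4, 3, -4
Mean of differences = 1.1000
Numerator Σ(Δy_t−Δȳ)(Δy_{t+1}−Δȳ) = -42.4100
Denominator Σ(Δy_t−Δȳ)² = 112.9000
r_1(Δy) = -42.4100 / 112.9000 = -0.376

-0.376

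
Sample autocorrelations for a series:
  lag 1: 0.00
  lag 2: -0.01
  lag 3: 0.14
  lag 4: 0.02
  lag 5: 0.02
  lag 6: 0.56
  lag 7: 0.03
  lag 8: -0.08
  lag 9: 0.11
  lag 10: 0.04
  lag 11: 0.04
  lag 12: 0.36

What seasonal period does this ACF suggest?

6

The largest autocorrelation is r_6 = 0.56, with a weaker echo at lag 12 (0.36); the remaining lags stay at or below 0.14.
The dominant spike at lag 6 indicates a seasonal period of 6.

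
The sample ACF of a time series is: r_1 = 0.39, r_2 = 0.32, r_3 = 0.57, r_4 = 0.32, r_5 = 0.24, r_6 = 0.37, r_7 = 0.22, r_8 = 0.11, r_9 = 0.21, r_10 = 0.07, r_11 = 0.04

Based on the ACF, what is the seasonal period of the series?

3

The largest autocorrelation is r_3 = 0.57; the remaining lags stay at or below 0.39. The elevated value at lag 1 (0.39), dropping to 0.32 at lag 2, reflects decaying short-term dependence rather than seasonality.
The dominant spike at lag 3 indicates a seasonal period of 3.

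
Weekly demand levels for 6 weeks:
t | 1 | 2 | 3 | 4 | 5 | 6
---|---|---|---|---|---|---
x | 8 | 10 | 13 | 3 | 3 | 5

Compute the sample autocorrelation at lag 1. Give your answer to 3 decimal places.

0.256

Mean x̄ = (8 + 10 + 13 + 3 + 3 + 5)/6 = 7.0000
Numerator Σ_{t=1}^{5}(x_t−x̄)(x_{t+1}−x̄) = 21.0000
Denominator Σ(x_t−x̄)² = 82.0000
r_1 = 21.0000 / 82.0000 = 0.256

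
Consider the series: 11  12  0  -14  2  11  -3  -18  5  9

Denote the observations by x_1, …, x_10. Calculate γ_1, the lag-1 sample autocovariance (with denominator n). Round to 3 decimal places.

10.725

Mean x̄ = (11 + 12 + 0 − 14 + 2 + 11 − 3 − 18 + 5 + 9)/10 = 1.5000
Σ_{t=1}^{9}(x_t−x̄)(x_{t+1}−x̄) = 107.2500
γ_1 = 107.2500 / 10 = 10.725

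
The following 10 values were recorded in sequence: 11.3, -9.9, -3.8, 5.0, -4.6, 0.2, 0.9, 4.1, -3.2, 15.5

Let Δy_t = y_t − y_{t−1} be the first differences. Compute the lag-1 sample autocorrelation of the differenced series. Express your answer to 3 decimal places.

First differences Δy: -21.2, 6.1, 8.8, -9.6, 4.8, 0.7, 3.2, -7.3, 18.7
Mean of differences = 0.4667
Numerator Σ(Δy_t−Δȳ)(Δy_{t+1}−Δȳ) = -363.8144
Denominator Σ(Δy_t−Δȳ)² = 1091.0400
r_1(Δy) = -363.8144 / 1091.0400 = -0.333

-0.333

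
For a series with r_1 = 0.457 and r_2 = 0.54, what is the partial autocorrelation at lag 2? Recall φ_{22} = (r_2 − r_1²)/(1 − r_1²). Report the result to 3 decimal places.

φ_{22} = (r_2 − r_1²) / (1 − r_1²)
r_1² = (0.457)² = 0.208849
Numerator = 0.54 − 0.2088 = 0.3312; denominator = 1 − 0.2088 = 0.7912
φ_{22} = 0.3312 / 0.7912 = 0.419

0.419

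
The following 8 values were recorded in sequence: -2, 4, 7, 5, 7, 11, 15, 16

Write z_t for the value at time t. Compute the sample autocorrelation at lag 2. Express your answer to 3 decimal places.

0.123

Mean z̄ = (-2 + 4 + 7 + 5 + 7 + 11 + 15 + 16)/8 = 7.8750
Σ(z_t−z̄)(z_{t+2}−z̄) = (8.6406) + (11.1406) + (0.7656) + (-8.9844) + (-6.2344) + (25.3906) = 30.7188
Denominator Σ(z_t−z̄)² = 248.8750
r_2 = 30.7188 / 248.8750 = 0.123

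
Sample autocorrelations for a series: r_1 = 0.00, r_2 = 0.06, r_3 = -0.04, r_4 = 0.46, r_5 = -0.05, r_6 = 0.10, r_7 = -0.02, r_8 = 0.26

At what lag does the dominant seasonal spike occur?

4

The largest autocorrelation is r_4 = 0.46, with a weaker echo at lag 8 (0.26); the remaining lags stay at or below 0.10.
The dominant spike at lag 4 indicates a seasonal period of 4.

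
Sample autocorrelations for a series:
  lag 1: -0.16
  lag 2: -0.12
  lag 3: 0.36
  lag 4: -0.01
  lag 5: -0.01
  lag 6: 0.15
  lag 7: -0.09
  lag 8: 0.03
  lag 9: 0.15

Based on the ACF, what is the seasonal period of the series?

The largest autocorrelation is r_3 = 0.36, with weaker echoes at lags 6 (0.15) and 9 (0.15); the remaining lags stay at or below 0.03.
The dominant spike at lag 3 indicates a seasonal period of 3.

3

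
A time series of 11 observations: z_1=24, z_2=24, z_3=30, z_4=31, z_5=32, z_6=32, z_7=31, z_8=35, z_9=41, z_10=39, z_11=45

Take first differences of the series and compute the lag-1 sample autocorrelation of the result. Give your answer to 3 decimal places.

-0.379

First differences Δz: 0, 6, 1, 1, 0, -1, 4, 6, -2, 6
Mean of differences = 2.1000
Numerator Σ(Δz_t−Δz̄)(Δz_{t+1}−Δz̄) = -32.9100
Denominator Σ(Δz_t−Δz̄)² = 86.9000
r_1(Δz) = -32.9100 / 86.9000 = -0.379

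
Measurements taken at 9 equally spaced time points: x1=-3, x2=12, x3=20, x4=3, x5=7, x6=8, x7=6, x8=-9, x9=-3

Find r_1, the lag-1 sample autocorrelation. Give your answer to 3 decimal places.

Mean x̄ = (-3 + 12 + 20 + 3 + 7 + 8 + 6 − 9 − 3)/9 = 4.5556
Numerator Σ_{t=1}^{8}(x_t−x̄)(x_{t+1}−x̄) = 127.1358
Denominator Σ(x_t−x̄)² = 614.2222
r_1 = 127.1358 / 614.2222 = 0.207

0.207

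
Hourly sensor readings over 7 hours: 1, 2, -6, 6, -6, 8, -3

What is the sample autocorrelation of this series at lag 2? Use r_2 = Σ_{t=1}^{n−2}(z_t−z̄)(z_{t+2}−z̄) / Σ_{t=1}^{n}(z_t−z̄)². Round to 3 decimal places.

0.591

Mean z̄ = (1 + 2 − 6 + 6 − 6 + 8 − 3)/7 = 0.2857
Deviations from mean: 0.7143, 1.7143, -6.2857, 5.7143, -6.2857, 7.7143, -3.2857
Numerator Σ_{t=1}^{5}(z_t−z̄)(z_{t+2}−z̄) = 109.5510
Denominator Σ(z_t−z̄)² = 185.4286
r_2 = 109.5510 / 185.4286 = 0.591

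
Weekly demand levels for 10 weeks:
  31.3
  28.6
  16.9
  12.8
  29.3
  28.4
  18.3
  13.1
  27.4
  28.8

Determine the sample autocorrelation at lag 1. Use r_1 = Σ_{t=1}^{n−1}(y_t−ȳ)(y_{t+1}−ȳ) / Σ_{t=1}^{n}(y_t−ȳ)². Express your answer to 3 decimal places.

0.107

Mean ȳ = (31.3 + 28.6 + 16.9 + 12.8 + 29.3 + 28.4 + 18.3 + 13.1 + 27.4 + 28.8)/10 = 23.4900
Numerator Σ_{t=1}^{9}(y_t−ȳ)(y_{t+1}−ȳ) = 51.6779
Denominator Σ(y_t−ȳ)² = 481.0490
r_1 = 51.6779 / 481.0490 = 0.107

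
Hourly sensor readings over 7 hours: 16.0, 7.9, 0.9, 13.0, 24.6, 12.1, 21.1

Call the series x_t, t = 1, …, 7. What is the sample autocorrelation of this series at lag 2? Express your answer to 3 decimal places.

Mean x̄ = (16.0 + 7.9 + 0.9 + 13.0 + 24.6 + 12.1 + 21.1)/7 = 13.6571
Deviations from mean: 2.3429, -5.7571, -12.7571, -0.6571, 10.9429, -1.5571, 7.4429
Numerator Σ_{t=1}^{5}(x_t−x̄)(x_{t+2}−x̄) = -83.2351
Denominator Σ(x_t−x̄)² = 379.3771
r_2 = -83.2351 / 379.3771 = -0.219

-0.219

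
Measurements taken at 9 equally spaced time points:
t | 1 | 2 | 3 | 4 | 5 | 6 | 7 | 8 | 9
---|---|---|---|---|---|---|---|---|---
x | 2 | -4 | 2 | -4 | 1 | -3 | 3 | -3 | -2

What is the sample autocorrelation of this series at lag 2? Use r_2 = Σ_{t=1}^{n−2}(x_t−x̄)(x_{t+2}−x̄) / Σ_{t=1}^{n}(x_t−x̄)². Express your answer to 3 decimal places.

Mean x̄ = (2 − 4 + 2 − 4 + 1 − 3 + 3 − 3 − 2)/9 = -0.8889
Numerator Σ_{t=1}^{7}(x_t−x̄)(x_{t+2}−x̄) = 37.5309
Denominator Σ(x_t−x̄)² = 64.8889
r_2 = 37.5309 / 64.8889 = 0.578

0.578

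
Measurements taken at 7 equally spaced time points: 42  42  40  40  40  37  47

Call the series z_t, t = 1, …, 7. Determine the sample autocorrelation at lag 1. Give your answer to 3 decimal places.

-0.302

Mean z̄ = (42 + 42 + 40 + 40 + 40 + 37 + 47)/7 = 41.1429
Deviations from mean: 0.8571, 0.8571, -1.1429, -1.1429, -1.1429, -4.1429, 5.8571
Σ(z_t−z̄)(z_{t+1}−z̄) = (0.7347) + (-0.9796) + (1.3061) + (1.3061) + (4.7347) + (-24.2653) = -17.1633
Denominator Σ(z_t−z̄)² = 56.8571
r_1 = -17.1633 / 56.8571 = -0.302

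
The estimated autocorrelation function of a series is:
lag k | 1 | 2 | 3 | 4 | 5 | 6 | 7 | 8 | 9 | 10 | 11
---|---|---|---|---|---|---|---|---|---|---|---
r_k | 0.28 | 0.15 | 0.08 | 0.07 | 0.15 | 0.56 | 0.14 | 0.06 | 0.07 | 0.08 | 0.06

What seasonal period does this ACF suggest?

The largest autocorrelation is r_6 = 0.56; the remaining lags stay at or below 0.28. The elevated value at lag 1 (0.28), dropping to 0.15 at lag 2, reflects decaying short-term dependence rather than seasonality.
The dominant spike at lag 6 indicates a seasonal period of 6.

6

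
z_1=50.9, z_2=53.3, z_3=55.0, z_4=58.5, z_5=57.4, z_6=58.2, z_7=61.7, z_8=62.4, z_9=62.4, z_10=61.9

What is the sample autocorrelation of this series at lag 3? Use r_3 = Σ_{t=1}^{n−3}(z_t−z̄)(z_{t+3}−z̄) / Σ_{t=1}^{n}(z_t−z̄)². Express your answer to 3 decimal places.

0.083

Mean z̄ = (50.9 + 53.3 + 55.0 + 58.5 + 57.4 + 58.2 + 61.7 + 62.4 + 62.4 + 61.9)/10 = 58.1700
Σ(z_t−z̄)(z_{t+3}−z̄) = (-2.3991) + (3.7499) + (-0.0951) + (1.1649) + (-3.2571) + (0.1269) + (13.1669) = 12.4573
Denominator Σ(z_t−z̄)² = 149.4810
r_3 = 12.4573 / 149.4810 = 0.083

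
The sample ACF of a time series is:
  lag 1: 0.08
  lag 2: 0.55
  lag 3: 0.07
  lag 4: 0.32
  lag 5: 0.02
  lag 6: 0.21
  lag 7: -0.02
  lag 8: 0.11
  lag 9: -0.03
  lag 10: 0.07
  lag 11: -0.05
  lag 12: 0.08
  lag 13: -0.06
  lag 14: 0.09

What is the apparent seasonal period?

2

The largest autocorrelation is r_2 = 0.55, with weaker echoes at lags 4 (0.32) and 6 (0.21); the remaining lags stay at or below 0.11.
The dominant spike at lag 2 indicates a seasonal period of 2.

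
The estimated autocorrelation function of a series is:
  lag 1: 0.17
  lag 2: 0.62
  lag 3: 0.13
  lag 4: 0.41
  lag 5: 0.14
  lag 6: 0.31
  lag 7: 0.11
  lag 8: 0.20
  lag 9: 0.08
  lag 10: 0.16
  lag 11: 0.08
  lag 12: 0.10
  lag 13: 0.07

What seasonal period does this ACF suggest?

2

The largest autocorrelation is r_2 = 0.62, with weaker echoes at lags 4 (0.41), 6 (0.31) and 8 (0.20); the remaining lags stay at or below 0.17.
The dominant spike at lag 2 indicates a seasonal period of 2.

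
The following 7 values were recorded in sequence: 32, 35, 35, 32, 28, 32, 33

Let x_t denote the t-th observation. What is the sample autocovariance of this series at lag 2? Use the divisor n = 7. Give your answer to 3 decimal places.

-2.277

Mean x̄ = (32 + 35 + 35 + 32 + 28 + 32 + 33)/7 = 32.4286
Σ_{t=1}^{5}(x_t−x̄)(x_{t+2}−x̄) = -15.9388
γ_2 = -15.9388 / 7 = -2.277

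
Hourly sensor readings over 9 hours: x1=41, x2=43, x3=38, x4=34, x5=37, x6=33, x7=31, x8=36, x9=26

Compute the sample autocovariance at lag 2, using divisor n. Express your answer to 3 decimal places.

4.944

Mean x̄ = (41 + 43 + 38 + 34 + 37 + 33 + 31 + 36 + 26)/9 = 35.4444
Σ_{t=1}^{7}(x_t−x̄)(x_{t+2}−x̄) = 44.4938
γ_2 = 44.4938 / 9 = 4.944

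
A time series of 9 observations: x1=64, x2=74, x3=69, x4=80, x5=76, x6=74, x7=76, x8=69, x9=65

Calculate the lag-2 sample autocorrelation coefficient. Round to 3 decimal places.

0.118

Mean x̄ = (64 + 74 + 69 + 80 + 76 + 74 + 76 + 69 + 65)/9 = 71.8889
Σ(x_t−x̄)(x_{t+2}−x̄) = (22.7901) + (17.1235) + (-11.8765) + (17.1235) + (16.9012) + (-6.0988) + (-28.3210) = 27.6420
Denominator Σ(x_t−x̄)² = 234.8889
r_2 = 27.6420 / 234.8889 = 0.118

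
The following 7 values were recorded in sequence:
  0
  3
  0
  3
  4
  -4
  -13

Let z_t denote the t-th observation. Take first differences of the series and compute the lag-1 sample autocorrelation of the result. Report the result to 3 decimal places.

0.201

First differences Δz: 3, -3, 3, 1, -8, -9
Mean of differences = -2.1667
Numerator Σ(Δz_t−Δz̄)(Δz_{t+1}−Δz̄) = 29.1389
Denominator Σ(Δz_t−Δz̄)² = 144.8333
r_1(Δz) = 29.1389 / 144.8333 = 0.201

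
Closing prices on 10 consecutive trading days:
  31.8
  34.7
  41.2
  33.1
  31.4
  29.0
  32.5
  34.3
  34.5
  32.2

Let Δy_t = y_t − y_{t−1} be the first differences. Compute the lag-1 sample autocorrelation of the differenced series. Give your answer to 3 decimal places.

First differences Δy: 2.9, 6.5, -8.1, -1.7, -2.4, 3.5, 1.8, 0.2, -2.3
Mean of differences = 0.0444
Numerator Σ(Δy_t−Δȳ)(Δy_{t+1}−Δȳ) = -18.1431
Denominator Σ(Δy_t−Δȳ)² = 145.7222
r_1(Δy) = -18.1431 / 145.7222 = -0.125

-0.125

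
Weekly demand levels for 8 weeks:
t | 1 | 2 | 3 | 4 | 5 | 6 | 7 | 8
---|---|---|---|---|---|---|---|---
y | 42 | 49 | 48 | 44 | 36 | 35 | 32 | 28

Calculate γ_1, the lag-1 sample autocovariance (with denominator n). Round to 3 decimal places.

Mean ȳ = (42 + 49 + 48 + 44 + 36 + 35 + 32 + 28)/8 = 39.2500
Σ_{t=1}^{7}(y_t−ȳ)(y_{t+1}−ȳ) = 264.4375
γ_1 = 264.4375 / 8 = 33.055

33.055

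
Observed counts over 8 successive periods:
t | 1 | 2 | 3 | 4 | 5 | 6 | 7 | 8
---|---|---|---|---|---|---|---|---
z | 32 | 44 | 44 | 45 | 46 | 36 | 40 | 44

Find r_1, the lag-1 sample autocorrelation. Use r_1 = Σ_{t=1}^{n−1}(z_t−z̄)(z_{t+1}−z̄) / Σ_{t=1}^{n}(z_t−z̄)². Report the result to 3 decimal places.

Mean z̄ = (32 + 44 + 44 + 45 + 46 + 36 + 40 + 44)/8 = 41.3750
Deviations from mean: -9.3750, 2.6250, 2.6250, 3.6250, 4.6250, -5.3750, -1.3750, 2.6250
Σ(z_t−z̄)(z_{t+1}−z̄) = (-24.6094) + (6.8906) + (9.5156) + (16.7656) + (-24.8594) + (7.3906) + (-3.6094) = -12.5156
Denominator Σ(z_t−z̄)² = 173.8750
r_1 = -12.5156 / 173.8750 = -0.072

-0.072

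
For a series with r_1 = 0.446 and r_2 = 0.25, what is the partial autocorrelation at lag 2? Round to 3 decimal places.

0.064

φ_{22} = (r_2 − r_1²) / (1 − r_1²)
r_1² = (0.446)² = 0.198916
Numerator = 0.25 − 0.1989 = 0.0511; denominator = 1 − 0.1989 = 0.8011
φ_{22} = 0.0511 / 0.8011 = 0.064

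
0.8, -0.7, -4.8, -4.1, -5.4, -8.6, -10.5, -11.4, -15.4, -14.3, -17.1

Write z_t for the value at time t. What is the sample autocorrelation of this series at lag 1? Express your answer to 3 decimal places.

0.690

Mean z̄ = (0.8 − 0.7 − 4.8 − 4.1 − 5.4 − 8.6 − 10.5 − 11.4 − 15.4 − 14.3 − 17.1)/11 = -8.3182
Numerator Σ_{t=1}^{10}(z_t−z̄)(z_{t+1}−z̄) = 246.6506
Denominator Σ(z_t−z̄)² = 357.2564
r_1 = 246.6506 / 357.2564 = 0.690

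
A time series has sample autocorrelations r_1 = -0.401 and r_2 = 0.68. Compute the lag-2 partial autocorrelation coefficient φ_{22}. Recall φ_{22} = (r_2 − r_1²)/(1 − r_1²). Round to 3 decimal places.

0.619

φ_{22} = (r_2 − r_1²) / (1 − r_1²)
r_1² = (-0.401)² = 0.160801
Numerator = 0.68 − 0.1608 = 0.5192; denominator = 1 − 0.1608 = 0.8392
φ_{22} = 0.5192 / 0.8392 = 0.619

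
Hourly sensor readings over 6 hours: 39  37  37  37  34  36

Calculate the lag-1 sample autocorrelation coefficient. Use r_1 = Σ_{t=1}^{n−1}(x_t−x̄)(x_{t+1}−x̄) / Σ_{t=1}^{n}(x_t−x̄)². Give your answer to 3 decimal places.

Mean x̄ = (39 + 37 + 37 + 37 + 34 + 36)/6 = 36.6667
Deviations from mean: 2.3333, 0.3333, 0.3333, 0.3333, -2.6667, -0.6667
Σ(x_t−x̄)(x_{t+1}−x̄) = (0.7778) + (0.1111) + (0.1111) + (-0.8889) + (1.7778) = 1.8889
Denominator Σ(x_t−x̄)² = 13.3333
r_1 = 1.8889 / 13.3333 = 0.142

0.142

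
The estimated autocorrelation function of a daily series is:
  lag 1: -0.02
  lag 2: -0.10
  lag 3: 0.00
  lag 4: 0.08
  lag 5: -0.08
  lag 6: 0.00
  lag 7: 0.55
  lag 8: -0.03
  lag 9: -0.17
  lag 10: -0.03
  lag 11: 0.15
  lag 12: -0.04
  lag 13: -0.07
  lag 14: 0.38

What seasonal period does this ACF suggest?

7

The largest autocorrelation is r_7 = 0.55, with a weaker echo at lag 14 (0.38); the remaining lags stay at or below 0.15.
The dominant spike at lag 7 indicates a seasonal period of 7.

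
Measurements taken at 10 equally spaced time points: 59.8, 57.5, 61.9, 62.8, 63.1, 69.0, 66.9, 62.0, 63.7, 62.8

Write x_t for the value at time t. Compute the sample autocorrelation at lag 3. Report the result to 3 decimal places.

-0.037

Mean x̄ = (59.8 + 57.5 + 61.9 + 62.8 + 63.1 + 69.0 + 66.9 + 62.0 + 63.7 + 62.8)/10 = 62.9500
Σ(x_t−x̄)(x_{t+3}−x̄) = (0.4725) + (-0.8175) + (-6.3525) + (-0.5925) + (-0.1425) + (4.5375) + (-0.5925) = -3.4875
Denominator Σ(x_t−x̄)² = 94.4650
r_3 = -3.4875 / 94.4650 = -0.037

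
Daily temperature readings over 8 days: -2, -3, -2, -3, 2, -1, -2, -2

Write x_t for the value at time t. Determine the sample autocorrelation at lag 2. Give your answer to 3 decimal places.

Mean x̄ = (-2 − 3 − 2 − 3 + 2 − 1 − 2 − 2)/8 = -1.6250
Deviations from mean: -0.3750, -1.3750, -0.3750, -1.3750, 3.6250, 0.6250, -0.3750, -0.3750
Σ(x_t−x̄)(x_{t+2}−x̄) = (0.1406) + (1.8906) + (-1.3594) + (-0.8594) + (-1.3594) + (-0.2344) = -1.7813
Denominator Σ(x_t−x̄)² = 17.8750
r_2 = -1.7813 / 17.8750 = -0.100

-0.100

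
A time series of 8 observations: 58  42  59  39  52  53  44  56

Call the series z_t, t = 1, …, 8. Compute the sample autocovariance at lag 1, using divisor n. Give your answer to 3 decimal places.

-37.627

Mean z̄ = (58 + 42 + 59 + 39 + 52 + 53 + 44 + 56)/8 = 50.3750
Σ_{t=1}^{7}(z_t−z̄)(z_{t+1}−z̄) = -301.0156
γ_1 = -301.0156 / 8 = -37.627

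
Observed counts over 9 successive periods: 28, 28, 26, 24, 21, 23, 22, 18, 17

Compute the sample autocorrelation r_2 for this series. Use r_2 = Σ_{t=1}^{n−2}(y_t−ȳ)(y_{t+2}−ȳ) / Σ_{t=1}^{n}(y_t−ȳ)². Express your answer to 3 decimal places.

Mean ȳ = (28 + 28 + 26 + 24 + 21 + 23 + 22 + 18 + 17)/9 = 23.0000
Σ(y_t−ȳ)(y_{t+2}−ȳ) = (15.0000) + (5.0000) + (-6.0000) + (0.0000) + (2.0000) + (0.0000) + (6.0000) = 22.0000
Denominator Σ(y_t−ȳ)² = 126.0000
r_2 = 22.0000 / 126.0000 = 0.175

0.175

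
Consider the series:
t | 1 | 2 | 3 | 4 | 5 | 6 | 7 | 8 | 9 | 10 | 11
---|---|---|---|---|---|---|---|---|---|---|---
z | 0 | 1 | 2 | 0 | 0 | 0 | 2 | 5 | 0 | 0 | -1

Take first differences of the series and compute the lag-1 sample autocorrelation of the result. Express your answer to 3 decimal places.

First differences Δz: 1, 1, -2, 0, 0, 2, 3, -5, 0, -1
Mean of differences = -0.1000
Numerator Σ(Δz_t−Δz̄)(Δz_{t+1}−Δz̄) = -10.1100
Denominator Σ(Δz_t−Δz̄)² = 44.9000
r_1(Δz) = -10.1100 / 44.9000 = -0.225

-0.225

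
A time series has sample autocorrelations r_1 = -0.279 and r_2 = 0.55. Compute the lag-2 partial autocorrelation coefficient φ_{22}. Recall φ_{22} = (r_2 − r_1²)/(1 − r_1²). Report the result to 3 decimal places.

φ_{22} = (r_2 − r_1²) / (1 − r_1²)
r_1² = (-0.279)² = 0.077841
Numerator = 0.55 − 0.0778 = 0.4722; denominator = 1 − 0.0778 = 0.9222
φ_{22} = 0.4722 / 0.9222 = 0.512

0.512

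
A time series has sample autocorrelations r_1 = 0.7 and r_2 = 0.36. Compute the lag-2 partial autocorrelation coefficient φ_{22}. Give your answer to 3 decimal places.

φ_{22} = (r_2 − r_1²) / (1 − r_1²)
r_1² = (0.7)² = 0.49
Numerator = 0.36 − 0.4900 = -0.1300; denominator = 1 − 0.4900 = 0.5100
φ_{22} = -0.1300 / 0.5100 = -0.255

-0.255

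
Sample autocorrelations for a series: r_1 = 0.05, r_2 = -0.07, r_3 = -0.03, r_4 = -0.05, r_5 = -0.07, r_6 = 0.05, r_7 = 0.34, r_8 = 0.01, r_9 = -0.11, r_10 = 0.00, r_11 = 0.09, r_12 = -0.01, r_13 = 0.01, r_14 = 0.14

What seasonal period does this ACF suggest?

7

The largest autocorrelation is r_7 = 0.34; the remaining lags stay at or below 0.14.
The dominant spike at lag 7 indicates a seasonal period of 7.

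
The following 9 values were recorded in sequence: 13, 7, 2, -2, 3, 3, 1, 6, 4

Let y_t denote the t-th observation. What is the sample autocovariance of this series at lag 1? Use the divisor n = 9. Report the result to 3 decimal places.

4.209

Mean ȳ = (13 + 7 + 2 − 2 + 3 + 3 + 1 + 6 + 4)/9 = 4.1111
Σ_{t=1}^{8}(y_t−ȳ)(y_{t+1}−ȳ) = 37.8765
γ_1 = 37.8765 / 9 = 4.209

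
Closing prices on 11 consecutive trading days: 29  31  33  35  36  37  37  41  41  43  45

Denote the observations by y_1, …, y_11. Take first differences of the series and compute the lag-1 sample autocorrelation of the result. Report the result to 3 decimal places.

First differences Δy: 2, 2, 2, 1, 1, 0, 4, 0, 2, 2
Mean of differences = 1.6000
Numerator Σ(Δy_t−Δȳ)(Δy_{t+1}−Δȳ) = -6.7600
Denominator Σ(Δy_t−Δȳ)² = 12.4000
r_1(Δy) = -6.7600 / 12.4000 = -0.545

-0.545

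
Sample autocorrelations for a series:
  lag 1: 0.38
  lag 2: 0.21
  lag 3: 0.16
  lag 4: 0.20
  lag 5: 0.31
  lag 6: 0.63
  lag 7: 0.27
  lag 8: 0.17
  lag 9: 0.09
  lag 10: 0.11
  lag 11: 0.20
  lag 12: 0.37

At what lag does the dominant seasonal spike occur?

The largest autocorrelation is r_6 = 0.63; the remaining lags stay at or below 0.38. The elevated value at lag 1 (0.38), dropping to 0.21 at lag 2, reflects decaying short-term dependence rather than seasonality.
The dominant spike at lag 6 indicates a seasonal period of 6.

6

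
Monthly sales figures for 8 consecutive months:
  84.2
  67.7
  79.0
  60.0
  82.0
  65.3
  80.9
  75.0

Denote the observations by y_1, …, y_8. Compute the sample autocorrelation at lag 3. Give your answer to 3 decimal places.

Mean ȳ = (84.2 + 67.7 + 79.0 + 60.0 + 82.0 + 65.3 + 80.9 + 75.0)/8 = 74.2625
Deviations from mean: 9.9375, -6.5625, 4.7375, -14.2625, 7.7375, -8.9625, 6.6375, 0.7375
Numerator Σ_{t=1}^{5}(y_t−ȳ)(y_{t+3}−ȳ) = -323.9317
Denominator Σ(y_t−ȳ)² = 552.4788
r_3 = -323.9317 / 552.4788 = -0.586

-0.586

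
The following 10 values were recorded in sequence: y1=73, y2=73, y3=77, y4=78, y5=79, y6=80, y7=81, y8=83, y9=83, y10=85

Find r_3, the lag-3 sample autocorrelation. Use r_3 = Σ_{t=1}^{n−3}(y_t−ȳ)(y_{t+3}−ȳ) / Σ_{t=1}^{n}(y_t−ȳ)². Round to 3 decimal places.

Mean ȳ = (73 + 73 + 77 + 78 + 79 + 80 + 81 + 83 + 83 + 85)/10 = 79.2000
Numerator Σ_{t=1}^{7}(y_t−ȳ)(y_{t+3}−ȳ) = 17.4800
Denominator Σ(y_t−ȳ)² = 149.6000
r_3 = 17.4800 / 149.6000 = 0.117

0.117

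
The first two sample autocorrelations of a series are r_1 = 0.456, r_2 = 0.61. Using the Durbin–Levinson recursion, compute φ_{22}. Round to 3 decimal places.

0.508

φ_{22} = (r_2 − r_1²) / (1 − r_1²)
r_1² = (0.456)² = 0.207936
Numerator = 0.61 − 0.2079 = 0.4021; denominator = 1 − 0.2079 = 0.7921
φ_{22} = 0.4021 / 0.7921 = 0.508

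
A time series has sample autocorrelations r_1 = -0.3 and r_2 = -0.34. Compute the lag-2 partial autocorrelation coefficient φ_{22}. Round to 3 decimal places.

φ_{22} = (r_2 − r_1²) / (1 − r_1²)
r_1² = (-0.3)² = 0.09
Numerator = -0.34 − 0.0900 = -0.4300; denominator = 1 − 0.0900 = 0.9100
φ_{22} = -0.4300 / 0.9100 = -0.473

-0.473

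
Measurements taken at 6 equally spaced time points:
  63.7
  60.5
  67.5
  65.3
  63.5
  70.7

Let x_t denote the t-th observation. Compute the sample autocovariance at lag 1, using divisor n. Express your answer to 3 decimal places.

Mean x̄ = (63.7 + 60.5 + 67.5 + 65.3 + 63.5 + 70.7)/6 = 65.2000
Σ_{t=1}^{5}(x_t−x̄)(x_{t+1}−x̄) = -13.0500
γ_1 = -13.0500 / 6 = -2.175

-2.175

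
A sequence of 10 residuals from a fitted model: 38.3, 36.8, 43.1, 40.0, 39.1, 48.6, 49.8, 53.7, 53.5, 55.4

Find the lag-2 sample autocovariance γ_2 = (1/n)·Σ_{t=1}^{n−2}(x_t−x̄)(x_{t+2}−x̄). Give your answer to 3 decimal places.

17.627

Mean x̄ = (38.3 + 36.8 + 43.1 + 40.0 + 39.1 + 48.6 + 49.8 + 53.7 + 53.5 + 55.4)/10 = 45.8300
Σ_{t=1}^{8}(x_t−x̄)(x_{t+2}−x̄) = 176.2732
γ_2 = 176.2732 / 10 = 17.627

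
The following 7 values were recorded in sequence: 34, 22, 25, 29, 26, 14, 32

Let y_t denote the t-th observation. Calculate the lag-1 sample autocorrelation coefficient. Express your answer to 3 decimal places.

Mean ȳ = (34 + 22 + 25 + 29 + 26 + 14 + 32)/7 = 26.0000
Deviations from mean: 8.0000, -4.0000, -1.0000, 3.0000, 0.0000, -12.0000, 6.0000
Numerator Σ_{t=1}^{6}(y_t−ȳ)(y_{t+1}−ȳ) = -103.0000
Denominator Σ(y_t−ȳ)² = 270.0000
r_1 = -103.0000 / 270.0000 = -0.381

-0.381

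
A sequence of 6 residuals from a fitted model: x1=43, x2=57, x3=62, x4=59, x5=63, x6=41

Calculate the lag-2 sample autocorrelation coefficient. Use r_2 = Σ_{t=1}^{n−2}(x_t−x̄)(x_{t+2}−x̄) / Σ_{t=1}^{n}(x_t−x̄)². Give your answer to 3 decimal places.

Mean x̄ = (43 + 57 + 62 + 59 + 63 + 41)/6 = 54.1667
Σ(x_t−x̄)(x_{t+2}−x̄) = (-87.4722) + (13.6944) + (69.1944) + (-63.6389) = -68.2222
Denominator Σ(x_t−x̄)² = 468.8333
r_2 = -68.2222 / 468.8333 = -0.146

-0.146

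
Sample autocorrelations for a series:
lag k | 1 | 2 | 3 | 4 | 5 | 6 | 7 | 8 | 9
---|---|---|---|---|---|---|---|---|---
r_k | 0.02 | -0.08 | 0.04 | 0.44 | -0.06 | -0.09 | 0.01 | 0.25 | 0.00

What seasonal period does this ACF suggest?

4

The largest autocorrelation is r_4 = 0.44, with a weaker echo at lag 8 (0.25); the remaining lags stay at or below 0.04.
The dominant spike at lag 4 indicates a seasonal period of 4.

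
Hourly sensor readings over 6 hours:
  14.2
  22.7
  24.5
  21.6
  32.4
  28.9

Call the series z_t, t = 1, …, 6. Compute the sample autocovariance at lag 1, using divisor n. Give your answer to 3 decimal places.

Mean z̄ = (14.2 + 22.7 + 24.5 + 21.6 + 32.4 + 28.9)/6 = 24.0500
Σ_{t=1}^{5}(z_t−z̄)(z_{t+1}−z̄) = 31.6275
γ_1 = 31.6275 / 6 = 5.271

5.271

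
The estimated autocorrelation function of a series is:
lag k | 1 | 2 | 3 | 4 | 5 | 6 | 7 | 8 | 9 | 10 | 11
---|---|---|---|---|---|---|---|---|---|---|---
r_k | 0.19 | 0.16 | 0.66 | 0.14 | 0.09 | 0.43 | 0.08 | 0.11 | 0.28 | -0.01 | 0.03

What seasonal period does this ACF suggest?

The largest autocorrelation is r_3 = 0.66, with weaker echoes at lags 6 (0.43) and 9 (0.28); the remaining lags stay at or below 0.19.
The dominant spike at lag 3 indicates a seasonal period of 3.

3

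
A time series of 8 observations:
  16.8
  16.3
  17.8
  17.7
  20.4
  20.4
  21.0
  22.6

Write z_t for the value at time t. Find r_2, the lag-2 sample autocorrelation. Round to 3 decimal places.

0.289

Mean z̄ = (16.8 + 16.3 + 17.8 + 17.7 + 20.4 + 20.4 + 21.0 + 22.6)/8 = 19.1250
Deviations from mean: -2.3250, -2.8250, -1.3250, -1.4250, 1.2750, 1.2750, 1.8750, 3.4750
Σ(z_t−z̄)(z_{t+2}−z̄) = (3.0806) + (4.0256) + (-1.6894) + (-1.8169) + (2.3906) + (4.4306) = 10.4213
Denominator Σ(z_t−z̄)² = 36.0150
r_2 = 10.4213 / 36.0150 = 0.289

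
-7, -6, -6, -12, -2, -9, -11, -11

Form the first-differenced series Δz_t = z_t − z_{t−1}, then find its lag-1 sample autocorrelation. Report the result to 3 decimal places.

-0.635

First differences Δz: 1, 0, -6, 10, -7, -2, 0
Mean of differences = -0.5714
Numerator Σ(Δz_t−Δz̄)(Δz_{t+1}−Δz̄) = -119.1837
Denominator Σ(Δz_t−Δz̄)² = 187.7143
r_1(Δz) = -119.1837 / 187.7143 = -0.635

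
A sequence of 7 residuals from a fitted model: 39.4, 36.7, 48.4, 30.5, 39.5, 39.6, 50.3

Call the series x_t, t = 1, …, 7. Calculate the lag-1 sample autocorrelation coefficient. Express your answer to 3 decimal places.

Mean x̄ = (39.4 + 36.7 + 48.4 + 30.5 + 39.5 + 39.6 + 50.3)/7 = 40.6286
Deviations from mean: -1.2286, -3.9286, 7.7714, -10.1286, -1.1286, -1.0286, 9.6714
Σ(x_t−x̄)(x_{t+1}−x̄) = (4.8265) + (-30.5306) + (-78.7135) + (11.4308) + (1.1608) + (-9.9478) = -101.7737
Denominator Σ(x_t−x̄)² = 275.7943
r_1 = -101.7737 / 275.7943 = -0.369

-0.369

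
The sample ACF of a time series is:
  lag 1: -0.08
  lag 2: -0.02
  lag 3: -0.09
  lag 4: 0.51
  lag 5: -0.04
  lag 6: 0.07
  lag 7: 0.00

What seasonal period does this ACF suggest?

The largest autocorrelation is r_4 = 0.51; the remaining lags stay at or below 0.07.
The dominant spike at lag 4 indicates a seasonal period of 4.

4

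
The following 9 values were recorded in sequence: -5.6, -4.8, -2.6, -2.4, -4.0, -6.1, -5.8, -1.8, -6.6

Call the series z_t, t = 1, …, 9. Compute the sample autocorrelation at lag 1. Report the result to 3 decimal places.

Mean z̄ = (-5.6 − 4.8 − 2.6 − 2.4 − 4.0 − 6.1 − 5.8 − 1.8 − 6.6)/9 = -4.4111
Numerator Σ_{t=1}^{8}(z_t−z̄)(z_{t+1}−z̄) = -3.4635
Denominator Σ(z_t−z̄)² = 25.4489
r_1 = -3.4635 / 25.4489 = -0.136

-0.136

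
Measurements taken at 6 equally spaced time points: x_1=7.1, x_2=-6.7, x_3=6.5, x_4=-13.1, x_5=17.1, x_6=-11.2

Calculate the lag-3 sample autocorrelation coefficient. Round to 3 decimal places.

-0.386

Mean x̄ = (7.1 − 6.7 + 6.5 − 13.1 + 17.1 − 11.2)/6 = -0.0500
Deviations from mean: 7.1500, -6.6500, 6.5500, -13.0500, 17.1500, -11.1500
Σ(x_t−x̄)(x_{t+3}−x̄) = (-93.3075) + (-114.0475) + (-73.0325) = -280.3875
Denominator Σ(x_t−x̄)² = 726.9950
r_3 = -280.3875 / 726.9950 = -0.386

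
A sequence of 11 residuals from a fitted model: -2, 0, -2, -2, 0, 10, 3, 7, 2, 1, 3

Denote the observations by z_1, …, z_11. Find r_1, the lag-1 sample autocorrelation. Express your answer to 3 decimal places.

0.245

Mean z̄ = (-2 + 0 − 2 − 2 + 0 + 10 + 3 + 7 + 2 + 1 + 3)/11 = 1.8182
Numerator Σ_{t=1}^{10}(z_t−z̄)(z_{t+1}−z̄) = 36.1488
Denominator Σ(z_t−z̄)² = 147.6364
r_1 = 36.1488 / 147.6364 = 0.245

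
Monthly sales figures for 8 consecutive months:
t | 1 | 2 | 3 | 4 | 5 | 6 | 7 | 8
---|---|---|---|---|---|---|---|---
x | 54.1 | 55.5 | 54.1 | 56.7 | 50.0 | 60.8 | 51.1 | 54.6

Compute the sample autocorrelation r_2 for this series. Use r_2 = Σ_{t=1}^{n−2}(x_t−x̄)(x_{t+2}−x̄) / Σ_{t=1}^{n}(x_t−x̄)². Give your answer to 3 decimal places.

Mean x̄ = (54.1 + 55.5 + 54.1 + 56.7 + 50.0 + 60.8 + 51.1 + 54.6)/8 = 54.6125
Deviations from mean: -0.5125, 0.8875, -0.5125, 2.0875, -4.6125, 6.1875, -3.5125, -0.0125
Σ(x_t−x̄)(x_{t+2}−x̄) = (0.2627) + (1.8527) + (2.3639) + (12.9164) + (16.2014) + (-0.0773) = 33.5197
Denominator Σ(x_t−x̄)² = 77.5688
r_2 = 33.5197 / 77.5688 = 0.432

0.432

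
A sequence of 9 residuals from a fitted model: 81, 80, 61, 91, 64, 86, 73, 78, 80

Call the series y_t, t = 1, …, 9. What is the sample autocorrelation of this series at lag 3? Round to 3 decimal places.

Mean ȳ = (81 + 80 + 61 + 91 + 64 + 86 + 73 + 78 + 80)/9 = 77.1111
Σ(y_t−ȳ)(y_{t+3}−ȳ) = (54.0123) + (-37.8765) + (-143.2099) + (-57.0988) + (-11.6543) + (25.6790) = -170.1481
Denominator Σ(y_t−ȳ)² = 752.8889
r_3 = -170.1481 / 752.8889 = -0.226

-0.226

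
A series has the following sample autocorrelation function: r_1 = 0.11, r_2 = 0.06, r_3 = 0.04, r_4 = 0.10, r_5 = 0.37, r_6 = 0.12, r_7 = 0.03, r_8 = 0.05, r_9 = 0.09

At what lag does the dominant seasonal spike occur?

The largest autocorrelation is r_5 = 0.37; the remaining lags stay at or below 0.12.
The dominant spike at lag 5 indicates a seasonal period of 5.

5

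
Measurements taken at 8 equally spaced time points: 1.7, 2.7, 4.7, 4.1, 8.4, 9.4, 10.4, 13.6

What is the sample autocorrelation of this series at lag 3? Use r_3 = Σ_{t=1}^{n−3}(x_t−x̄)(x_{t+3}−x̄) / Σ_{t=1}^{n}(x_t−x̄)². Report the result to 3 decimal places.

0.024

Mean x̄ = (1.7 + 2.7 + 4.7 + 4.1 + 8.4 + 9.4 + 10.4 + 13.6)/8 = 6.8750
Deviations from mean: -5.1750, -4.1750, -2.1750, -2.7750, 1.5250, 2.5250, 3.5250, 6.7250
Σ(x_t−x̄)(x_{t+3}−x̄) = (14.3606) + (-6.3669) + (-5.4919) + (-9.7819) + (10.2556) = 2.9756
Denominator Σ(x_t−x̄)² = 122.9950
r_3 = 2.9756 / 122.9950 = 0.024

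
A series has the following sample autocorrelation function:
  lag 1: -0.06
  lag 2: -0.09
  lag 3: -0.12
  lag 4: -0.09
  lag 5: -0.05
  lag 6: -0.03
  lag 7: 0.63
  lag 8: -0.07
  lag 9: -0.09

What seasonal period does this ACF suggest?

7

The largest autocorrelation is r_7 = 0.63; the remaining lags stay at or below -0.03.
The dominant spike at lag 7 indicates a seasonal period of 7.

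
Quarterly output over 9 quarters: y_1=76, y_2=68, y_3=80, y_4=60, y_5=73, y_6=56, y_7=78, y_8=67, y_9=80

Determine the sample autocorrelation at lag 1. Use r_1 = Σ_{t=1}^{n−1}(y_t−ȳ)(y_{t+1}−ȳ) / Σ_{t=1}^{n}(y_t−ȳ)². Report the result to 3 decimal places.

-0.595

Mean ȳ = (76 + 68 + 80 + 60 + 73 + 56 + 78 + 67 + 80)/9 = 70.8889
Numerator Σ_{t=1}^{8}(y_t−ȳ)(y_{t+1}−ȳ) = -363.6790
Denominator Σ(y_t−ȳ)² = 610.8889
r_1 = -363.6790 / 610.8889 = -0.595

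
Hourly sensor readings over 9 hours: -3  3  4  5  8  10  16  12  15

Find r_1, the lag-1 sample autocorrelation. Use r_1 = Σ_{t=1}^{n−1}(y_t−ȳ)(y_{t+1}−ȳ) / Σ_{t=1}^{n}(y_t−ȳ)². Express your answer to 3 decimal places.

Mean ȳ = (-3 + 3 + 4 + 5 + 8 + 10 + 16 + 12 + 15)/9 = 7.7778
Numerator Σ_{t=1}^{8}(y_t−ȳ)(y_{t+1}−ȳ) = 163.3951
Denominator Σ(y_t−ȳ)² = 303.5556
r_1 = 163.3951 / 303.5556 = 0.538

0.538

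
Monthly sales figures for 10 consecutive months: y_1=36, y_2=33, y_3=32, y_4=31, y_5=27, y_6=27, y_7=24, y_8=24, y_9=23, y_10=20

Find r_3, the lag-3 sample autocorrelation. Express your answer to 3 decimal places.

0.181

Mean ȳ = (36 + 33 + 32 + 31 + 27 + 27 + 24 + 24 + 23 + 20)/10 = 27.7000
Σ(y_t−ȳ)(y_{t+3}−ȳ) = (27.3900) + (-3.7100) + (-3.0100) + (-12.2100) + (2.5900) + (3.2900) + (28.4900) = 42.8300
Denominator Σ(y_t−ȳ)² = 236.1000
r_3 = 42.8300 / 236.1000 = 0.181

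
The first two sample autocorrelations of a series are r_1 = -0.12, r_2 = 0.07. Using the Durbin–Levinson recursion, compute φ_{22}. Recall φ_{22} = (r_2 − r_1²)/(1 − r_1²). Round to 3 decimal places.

φ_{22} = (r_2 − r_1²) / (1 − r_1²)
r_1² = (-0.12)² = 0.0144
Numerator = 0.07 − 0.0144 = 0.0556; denominator = 1 − 0.0144 = 0.9856
φ_{22} = 0.0556 / 0.9856 = 0.056

0.056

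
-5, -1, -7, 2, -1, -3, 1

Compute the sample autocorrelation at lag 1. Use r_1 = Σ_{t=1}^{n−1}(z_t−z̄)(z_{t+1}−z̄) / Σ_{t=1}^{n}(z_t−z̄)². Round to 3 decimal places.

-0.452

Mean z̄ = (-5 − 1 − 7 + 2 − 1 − 3 + 1)/7 = -2.0000
Deviations from mean: -3.0000, 1.0000, -5.0000, 4.0000, 1.0000, -1.0000, 3.0000
Σ(z_t−z̄)(z_{t+1}−z̄) = (-3.0000) + (-5.0000) + (-20.0000) + (4.0000) + (-1.0000) + (-3.0000) = -28.0000
Denominator Σ(z_t−z̄)² = 62.0000
r_1 = -28.0000 / 62.0000 = -0.452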